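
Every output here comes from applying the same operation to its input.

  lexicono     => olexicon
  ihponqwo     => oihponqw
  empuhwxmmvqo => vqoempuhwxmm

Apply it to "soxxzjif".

fsoxxzji

The transformation: move the first 3 characters to the end (rotate left by 3), then swap the front and back halves of the string.
So "soxxzjif" becomes "fsoxxzji".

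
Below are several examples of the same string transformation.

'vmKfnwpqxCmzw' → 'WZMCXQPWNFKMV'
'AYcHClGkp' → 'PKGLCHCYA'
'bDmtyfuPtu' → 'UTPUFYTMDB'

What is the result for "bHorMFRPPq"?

The rule is to reverse the string, then convert every letter to uppercase.
For "bHorMFRPPq", step one produces "qPPRFMroHb"; step two turns that into "QPPRFMROHB".
(Check on "bDmtyfuPtu": → "utPufytmDb" → "UTPUFYTMDB" ✓)

QPPRFMROHB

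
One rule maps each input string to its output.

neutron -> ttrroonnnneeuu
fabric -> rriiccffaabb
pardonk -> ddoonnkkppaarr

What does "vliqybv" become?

qqyybbvvvvllii

The pattern: move the first 3 characters to the end (rotate left by 3), then double every character.
On "vliqybv": the first step gives "qybvvli", and the second then gives "qqyybbvvvvllii".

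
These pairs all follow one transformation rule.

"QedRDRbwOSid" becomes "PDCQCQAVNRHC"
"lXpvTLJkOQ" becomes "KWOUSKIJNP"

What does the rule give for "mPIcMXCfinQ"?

What's happening: shift every letter 1 place backward in the alphabet (wrapping around), then convert every letter to uppercase.
For "mPIcMXCfinQ", step one produces "lOHbLWBehmP"; step two turns that into "LOHBLWBEHMP".
(Check on "QedRDRbwOSid": → "PdcQCQavNRhc" → "PDCQCQAVNRHC" ✓)

LOHBLWBEHMP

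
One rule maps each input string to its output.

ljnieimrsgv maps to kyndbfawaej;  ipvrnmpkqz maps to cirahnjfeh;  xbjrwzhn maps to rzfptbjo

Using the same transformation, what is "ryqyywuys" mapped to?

mqkjqiqqo

The rule is to shift every letter 8 places backward in the alphabet (wrapping around), then move the last 3 characters to the front (rotate right by 3).
Working it through for "ryqyywuys": intermediate "jqiqqomqk", final "mqkjqiqqo".
(Check on "ljnieimrsgv": → "dbfawaejkyn" → "kyndbfawaej" ✓)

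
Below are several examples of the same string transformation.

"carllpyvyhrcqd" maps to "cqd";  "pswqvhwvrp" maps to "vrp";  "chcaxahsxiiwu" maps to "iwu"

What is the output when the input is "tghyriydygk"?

ygk

The transformation: keep only the last 3 characters.
"tghyriydygk" → "ygk".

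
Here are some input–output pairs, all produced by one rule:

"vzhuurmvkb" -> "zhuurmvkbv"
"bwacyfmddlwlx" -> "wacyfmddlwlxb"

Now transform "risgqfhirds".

isgqfhirdsr

Looking at the pairs, the operation is to move the first character to the end.
Doing the same to "risgqfhirds": "isgqfhirdsr".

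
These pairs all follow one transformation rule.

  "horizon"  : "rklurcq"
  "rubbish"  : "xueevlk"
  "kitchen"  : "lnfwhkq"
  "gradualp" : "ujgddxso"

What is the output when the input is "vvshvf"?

yykviy

In each case the input is transformed by: shift every letter 3 places forward in the alphabet (wrapping around), then swap each adjacent pair of characters (1↔2, 3↔4, ...).
On "vvshvf": the first step gives "yyvkyi", and the second then gives "yykviy".
(Check on "gradualp": → "judgxdos" → "ujgddxso" ✓)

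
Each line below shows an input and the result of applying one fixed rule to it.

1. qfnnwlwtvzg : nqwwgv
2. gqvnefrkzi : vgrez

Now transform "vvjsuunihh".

jvnuh

Rule — keep every other character starting from the first (positions 1st, 3rd, 5th, ...), then swap each adjacent pair of characters (1↔2, 3↔4, ...).
Working it through for "vvjsuunihh": intermediate "vjunh", final "jvnuh".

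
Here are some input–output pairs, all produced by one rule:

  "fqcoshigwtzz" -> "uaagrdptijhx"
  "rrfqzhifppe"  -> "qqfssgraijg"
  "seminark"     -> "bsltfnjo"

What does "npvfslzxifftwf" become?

uxgoqwgtmayjgg

Rule — shift every letter 1 place forward in the alphabet (wrapping around), then move the last 3 characters to the front (rotate right by 3).
Working it through for "npvfslzxifftwf": intermediate "oqwgtmayjgguxg", final "uxgoqwgtmayjgg".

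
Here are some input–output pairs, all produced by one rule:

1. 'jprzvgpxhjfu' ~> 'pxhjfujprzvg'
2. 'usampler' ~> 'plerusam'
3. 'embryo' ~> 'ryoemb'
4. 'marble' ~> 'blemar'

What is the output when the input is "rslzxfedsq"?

What's happening: swap the front and back halves of the string.
For "rslzxfedsq" the result is "fedsqrslzx".

fedsqrslzx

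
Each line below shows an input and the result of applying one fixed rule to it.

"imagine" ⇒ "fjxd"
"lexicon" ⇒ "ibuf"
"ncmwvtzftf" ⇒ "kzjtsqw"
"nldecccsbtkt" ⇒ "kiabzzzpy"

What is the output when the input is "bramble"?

yoxj

Rule — delete the last 3 characters, then shift every letter 3 places backward in the alphabet (wrapping around).
"bramble" → "bram" → "yoxj".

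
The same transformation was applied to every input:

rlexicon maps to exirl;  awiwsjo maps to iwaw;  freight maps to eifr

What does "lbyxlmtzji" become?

What's happening: delete the last 3 characters, then move the first 2 characters to the end (rotate left by 2).
On "lbyxlmtzji": the first step gives "lbyxlmt", and the second then gives "yxlmtlb".

yxlmtlb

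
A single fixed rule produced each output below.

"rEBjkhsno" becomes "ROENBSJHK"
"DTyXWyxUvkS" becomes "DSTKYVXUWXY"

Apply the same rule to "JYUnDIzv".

In each case the input is transformed by: take characters alternately from the front and the back (1st, last, 2nd, 2nd-last, ...), then convert every letter to uppercase.
So "JYUnDIzv" becomes "JVYZUIND".

JVYZUIND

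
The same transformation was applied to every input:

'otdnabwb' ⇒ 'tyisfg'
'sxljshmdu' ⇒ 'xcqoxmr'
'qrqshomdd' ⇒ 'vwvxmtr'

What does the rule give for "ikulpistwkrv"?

npzqunxybp

The rule is to delete the last 2 characters, then shift every letter 5 places forward in the alphabet (wrapping around).
Working it through for "ikulpistwkrv": intermediate "ikulpistwk", final "npzqunxybp".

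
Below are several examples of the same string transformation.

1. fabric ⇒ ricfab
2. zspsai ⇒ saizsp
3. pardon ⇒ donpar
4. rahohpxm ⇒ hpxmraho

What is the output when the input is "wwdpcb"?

Rule — swap the front and back halves of the string.
Doing the same to "wwdpcb": "pcbwwd".

pcbwwd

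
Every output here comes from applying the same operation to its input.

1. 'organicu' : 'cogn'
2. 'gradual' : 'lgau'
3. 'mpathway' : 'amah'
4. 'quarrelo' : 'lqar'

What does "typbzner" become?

The rule is to keep every other character starting from the first (positions 1st, 3rd, 5th, ...), then move the last character to the front.
"typbzner" → "tpze" → "etpz".

etpz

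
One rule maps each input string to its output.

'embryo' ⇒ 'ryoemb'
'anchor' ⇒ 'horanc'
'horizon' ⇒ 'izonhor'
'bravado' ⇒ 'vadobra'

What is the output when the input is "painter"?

In each case the input is transformed by: move the first 3 characters to the end (rotate left by 3).
On "painter" that produces "nterpai".

nterpai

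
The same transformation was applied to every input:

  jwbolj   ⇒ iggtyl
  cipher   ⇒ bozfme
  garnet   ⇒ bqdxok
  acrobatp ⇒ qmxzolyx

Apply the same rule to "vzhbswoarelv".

What's happening: shift every letter 3 places backward in the alphabet (wrapping around), then move the last 2 characters to the front (rotate right by 2).
On "vzhbswoarelv" that produces "issweyptlxob".

issweyptlxob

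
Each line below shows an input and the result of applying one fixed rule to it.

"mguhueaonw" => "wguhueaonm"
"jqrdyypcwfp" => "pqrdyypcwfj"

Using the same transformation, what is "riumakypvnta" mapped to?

Rule — swap the first and last characters.
For "riumakypvnta" the result is "aiumakypvntr".

aiumakypvntr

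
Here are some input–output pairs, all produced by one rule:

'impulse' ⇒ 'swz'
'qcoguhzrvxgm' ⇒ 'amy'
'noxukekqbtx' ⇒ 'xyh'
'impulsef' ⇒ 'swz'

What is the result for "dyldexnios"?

Rule — shift every letter 10 places forward in the alphabet (wrapping around), then keep only the first 3 characters.
Starting from "dyldexnios": after the first operation, "nivnohxsyc"; after the second, "niv".

niv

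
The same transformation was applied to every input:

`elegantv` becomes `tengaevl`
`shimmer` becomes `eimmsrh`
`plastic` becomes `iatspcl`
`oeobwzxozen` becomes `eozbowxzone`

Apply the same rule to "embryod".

obyredm

Rule — take characters alternately from the front and the back (1st, last, 2nd, 2nd-last, ...), then move the first 3 characters to the end (rotate left by 3).
For "embryod", step one produces "edmobyr"; step two turns that into "obyredm".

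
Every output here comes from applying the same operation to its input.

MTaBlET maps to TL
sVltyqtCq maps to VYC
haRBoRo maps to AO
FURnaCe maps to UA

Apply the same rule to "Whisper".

The rule is to keep one character in every 3, starting at position 2 (positions 2nd, 5th, 8th, ...), then convert every letter to uppercase.
"Whisper" → "hp" → "HP".

HP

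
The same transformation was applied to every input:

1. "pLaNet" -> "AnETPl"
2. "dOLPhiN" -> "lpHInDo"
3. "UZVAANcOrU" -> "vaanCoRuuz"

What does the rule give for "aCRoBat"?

rObATAc

What's happening: flip the case of every letter, then move the first 2 characters to the end (rotate left by 2).
Working it through for "aCRoBat": intermediate "AcrObAT", final "rObATAc".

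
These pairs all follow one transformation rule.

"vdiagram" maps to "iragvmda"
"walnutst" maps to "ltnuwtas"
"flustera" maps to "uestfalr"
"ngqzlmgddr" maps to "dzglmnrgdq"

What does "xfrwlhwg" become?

What's happening: take characters alternately from the front and the back (1st, last, 2nd, 2nd-last, ...), then swap the front and back halves of the string.
Applying both steps to "xfrwlhwg": "xgfwrhwl", then "rhwlxgfw".
(Check on "flustera": → "falruest" → "uestfalr" ✓)

rhwlxgfw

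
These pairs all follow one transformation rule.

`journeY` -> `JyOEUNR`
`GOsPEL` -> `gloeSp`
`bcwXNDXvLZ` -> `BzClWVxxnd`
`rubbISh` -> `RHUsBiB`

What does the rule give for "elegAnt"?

ETLNEaG

Looking at the pairs, the operation is to take characters alternately from the front and the back (1st, last, 2nd, 2nd-last, ...), then flip the case of every letter.
For "elegAnt", step one produces "etlneAg"; step two turns that into "ETLNEaG".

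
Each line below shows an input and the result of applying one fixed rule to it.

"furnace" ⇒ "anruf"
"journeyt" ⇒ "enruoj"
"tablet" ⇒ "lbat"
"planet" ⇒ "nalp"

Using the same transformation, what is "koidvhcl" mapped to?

What's happening: delete the last 2 characters, then reverse the string.
"koidvhcl" → "koidvh" → "hvdiok".

hvdiok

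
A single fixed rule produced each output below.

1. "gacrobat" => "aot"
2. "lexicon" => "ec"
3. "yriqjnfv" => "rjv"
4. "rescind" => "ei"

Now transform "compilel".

Rule — keep one character in every 3, starting at position 2 (positions 2nd, 5th, 8th, ...).
Doing the same to "compilel": "oil".

oil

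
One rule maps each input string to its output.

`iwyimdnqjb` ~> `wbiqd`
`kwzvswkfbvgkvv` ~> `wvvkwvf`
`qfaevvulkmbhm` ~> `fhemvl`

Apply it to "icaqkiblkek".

ceqli

The rule is to keep every other character starting from the second (positions 2nd, 4th, 6th, ...), then take characters alternately from the front and the back (1st, last, 2nd, 2nd-last, ...).
"icaqkiblkek" → "ceqli".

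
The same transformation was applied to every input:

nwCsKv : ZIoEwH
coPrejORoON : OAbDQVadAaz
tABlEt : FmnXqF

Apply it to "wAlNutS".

The pattern: flip the case of every letter, then shift every letter 12 places forward in the alphabet (wrapping around).
On "wAlNutS" that produces "ImXzGFe".

ImXzGFe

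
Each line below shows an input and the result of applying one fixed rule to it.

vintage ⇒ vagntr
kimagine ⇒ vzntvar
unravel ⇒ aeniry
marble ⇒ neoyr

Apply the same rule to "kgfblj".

The transformation: shift every letter 13 places forward in the alphabet (wrapping around) — i.e. ROT13, then delete the first character.
Applying both steps to "kgfblj": "xtsoyw", then "tsoyw".
(Check on "marble": → "zneoyr" → "neoyr" ✓)

tsoyw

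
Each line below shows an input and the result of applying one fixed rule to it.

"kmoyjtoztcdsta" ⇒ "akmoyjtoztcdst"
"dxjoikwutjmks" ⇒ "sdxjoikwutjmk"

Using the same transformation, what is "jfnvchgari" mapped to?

Each output is the input with this applied: move the last character to the front.
On "jfnvchgari" that produces "ijfnvchgar".

ijfnvchgar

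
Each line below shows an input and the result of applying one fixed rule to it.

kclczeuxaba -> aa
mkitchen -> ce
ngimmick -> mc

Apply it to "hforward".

Each output is the input with this applied: keep every other character starting from the first (positions 1st, 3rd, 5th, ...), then keep only the last 2 characters.
On "hforward" that produces "wr".

wr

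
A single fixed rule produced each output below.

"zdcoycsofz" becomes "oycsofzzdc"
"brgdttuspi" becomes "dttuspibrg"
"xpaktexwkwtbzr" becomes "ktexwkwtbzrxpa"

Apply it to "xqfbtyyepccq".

btyyepccqxqf

Each output is the input with this applied: move the first 3 characters to the end (rotate left by 3).
For "xqfbtyyepccq" the result is "btyyepccqxqf".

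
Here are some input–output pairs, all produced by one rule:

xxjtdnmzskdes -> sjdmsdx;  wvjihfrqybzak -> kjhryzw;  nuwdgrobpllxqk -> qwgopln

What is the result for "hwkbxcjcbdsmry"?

The transformation: keep every other character starting from the first (positions 1st, 3rd, 5th, ...), then swap the first and last characters.
Doing the same to "hwkbxcjcbdsmry": "rkxjbsh".

rkxjbsh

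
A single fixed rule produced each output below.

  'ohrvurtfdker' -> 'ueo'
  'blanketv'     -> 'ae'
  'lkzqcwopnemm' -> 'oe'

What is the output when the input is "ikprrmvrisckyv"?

The pattern: move the first 2 characters to the end (rotate left by 2), then keep only the vowels.
Applying that to "ikprrmvrisckyv" gives "ii".

ii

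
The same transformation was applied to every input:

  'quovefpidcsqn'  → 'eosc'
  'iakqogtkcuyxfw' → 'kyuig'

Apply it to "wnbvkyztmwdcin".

xudnx

The pattern: keep one character in every 3, starting at position 2 (positions 2nd, 5th, 8th, ...), then shift every letter 10 places forward in the alphabet (wrapping around).
Starting from "wnbvkyztmwdcin": after the first operation, "nktdn"; after the second, "xudnx".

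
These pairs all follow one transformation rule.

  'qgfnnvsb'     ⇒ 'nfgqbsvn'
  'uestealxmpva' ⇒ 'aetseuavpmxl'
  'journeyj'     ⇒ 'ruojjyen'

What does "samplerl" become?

pmaslrel

The transformation: swap the front and back halves of the string, then reverse the string.
On "samplerl": the first step gives "lerlsamp", and the second then gives "pmaslrel".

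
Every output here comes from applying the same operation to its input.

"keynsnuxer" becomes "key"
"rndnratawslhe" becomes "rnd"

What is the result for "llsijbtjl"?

The transformation: keep only the first 3 characters.
Doing the same to "llsijbtjl": "lls".

lls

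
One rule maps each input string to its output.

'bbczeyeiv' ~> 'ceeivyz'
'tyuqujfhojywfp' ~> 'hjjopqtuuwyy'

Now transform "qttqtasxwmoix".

The transformation: sort the characters into alphabetical order, then delete the first 2 characters.
"qttqtasxwmoix" → "aimoqqstttwxx" → "moqqstttwxx".

moqqstttwxx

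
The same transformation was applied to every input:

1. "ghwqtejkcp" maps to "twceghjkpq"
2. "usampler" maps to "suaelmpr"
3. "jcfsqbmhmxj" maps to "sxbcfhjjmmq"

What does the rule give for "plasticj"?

In each case the input is transformed by: sort the characters into alphabetical order, then move the last 2 characters to the front (rotate right by 2).
Working it through for "plasticj": intermediate "acijlpst", final "stacijlp".

stacijlp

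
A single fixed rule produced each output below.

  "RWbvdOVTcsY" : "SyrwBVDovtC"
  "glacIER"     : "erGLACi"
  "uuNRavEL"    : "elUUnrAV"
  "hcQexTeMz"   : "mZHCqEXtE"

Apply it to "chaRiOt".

oTCHArI

What's happening: flip the case of every letter, then move the last 2 characters to the front (rotate right by 2).
Applying both steps to "chaRiOt": "CHArIoT", then "oTCHArI".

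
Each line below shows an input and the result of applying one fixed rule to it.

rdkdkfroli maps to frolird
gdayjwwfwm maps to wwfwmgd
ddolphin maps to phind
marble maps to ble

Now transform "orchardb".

ardbo

The pattern: swap the front and back halves of the string, then delete the last 3 characters.
So "orchardb" becomes "ardbo".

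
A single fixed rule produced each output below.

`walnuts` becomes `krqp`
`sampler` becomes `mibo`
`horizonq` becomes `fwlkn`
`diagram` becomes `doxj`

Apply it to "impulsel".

The transformation: shift every letter 3 places backward in the alphabet (wrapping around), then delete the first 3 characters.
For "impulsel", step one produces "fjmripbi"; step two turns that into "ripbi".

ripbi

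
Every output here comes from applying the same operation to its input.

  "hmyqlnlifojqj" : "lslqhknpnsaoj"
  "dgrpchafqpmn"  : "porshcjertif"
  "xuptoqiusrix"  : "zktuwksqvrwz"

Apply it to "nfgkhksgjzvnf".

hpxbliumjmihp

Looking at the pairs, the operation is to shift every letter 2 places forward in the alphabet (wrapping around), then reverse the string.
Working it through for "nfgkhksgjzvnf": intermediate "phimjmuilbxph", final "hpxbliumjmihp".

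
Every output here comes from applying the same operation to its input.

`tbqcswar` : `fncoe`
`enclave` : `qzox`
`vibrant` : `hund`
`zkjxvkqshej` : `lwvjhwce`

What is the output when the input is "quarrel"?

cgmd

Looking at the pairs, the operation is to delete the last 3 characters, then shift every letter 12 places forward in the alphabet (wrapping around).
For "quarrel", step one produces "quar"; step two turns that into "cgmd".
(Check on "enclave": → "encl" → "qzox" ✓)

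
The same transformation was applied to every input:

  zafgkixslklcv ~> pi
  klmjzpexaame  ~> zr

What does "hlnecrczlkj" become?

What's happening: shift every letter 13 places forward in the alphabet (wrapping around) — i.e. ROT13, then keep only the last 2 characters.
On "hlnecrczlkj": the first step gives "uyarpepmyxw", and the second then gives "xw".
(Check on "klmjzpexaame": → "xyzwmcrknnzr" → "zr" ✓)

xw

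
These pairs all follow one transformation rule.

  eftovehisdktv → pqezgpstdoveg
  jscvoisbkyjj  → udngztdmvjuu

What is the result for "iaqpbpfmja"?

The pattern: shift every letter 11 places forward in the alphabet (wrapping around).
Doing the same to "iaqpbpfmja": "tlbamaqxul".

tlbamaqxul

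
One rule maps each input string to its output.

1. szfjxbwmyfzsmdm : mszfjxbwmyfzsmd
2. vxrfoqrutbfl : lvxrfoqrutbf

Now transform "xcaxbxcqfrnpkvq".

qxcaxbxcqfrnpkv

Rule — move the last character to the front.
For "xcaxbxcqfrnpkvq" the result is "qxcaxbxcqfrnpkv".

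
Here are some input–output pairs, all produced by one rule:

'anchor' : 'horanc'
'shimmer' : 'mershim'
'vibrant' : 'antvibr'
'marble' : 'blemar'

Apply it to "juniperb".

What's happening: move the last 3 characters to the front (rotate right by 3).
"juniperb" → "erbjunip".

erbjunip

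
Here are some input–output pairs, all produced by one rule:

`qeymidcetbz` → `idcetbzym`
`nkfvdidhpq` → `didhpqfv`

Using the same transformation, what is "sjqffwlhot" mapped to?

fwlhotqf

Each output is the input with this applied: delete the first 2 characters, then move the first 2 characters to the end (rotate left by 2).
On "sjqffwlhot": the first step gives "qffwlhot", and the second then gives "fwlhotqf".
(Check on "qeymidcetbz": → "ymidcetbz" → "idcetbzym" ✓)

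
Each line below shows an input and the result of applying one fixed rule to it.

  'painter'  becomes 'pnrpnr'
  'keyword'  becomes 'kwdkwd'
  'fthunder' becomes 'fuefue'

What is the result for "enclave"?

Looking at the pairs, the operation is to keep one character in every 3, starting at position 1 (positions 1st, 4th, 7th, ...), then write the whole string twice.
For "enclave", step one produces "ele"; step two turns that into "eleele".

eleele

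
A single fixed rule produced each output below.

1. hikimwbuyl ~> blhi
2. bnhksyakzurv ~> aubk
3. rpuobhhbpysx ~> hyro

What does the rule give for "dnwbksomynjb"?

ondb

Each output is the input with this applied: keep one character in every 3, starting at position 1 (positions 1st, 4th, 7th, ...), then swap the front and back halves of the string.
Applying that to "dnwbksomynjb" gives "ondb".
(Check on "rpuobhhbpysx": → "rohy" → "hyro" ✓)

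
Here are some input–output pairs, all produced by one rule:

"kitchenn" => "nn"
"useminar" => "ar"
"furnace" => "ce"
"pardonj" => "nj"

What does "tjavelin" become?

The pattern: keep only the last 2 characters.
So "tjavelin" becomes "in".

in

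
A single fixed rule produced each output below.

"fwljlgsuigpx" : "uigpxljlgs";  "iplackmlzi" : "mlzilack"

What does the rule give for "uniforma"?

Each output is the input with this applied: delete the first 2 characters, then swap the front and back halves of the string.
For "uniforma", step one produces "iforma"; step two turns that into "rmaifo".

rmaifo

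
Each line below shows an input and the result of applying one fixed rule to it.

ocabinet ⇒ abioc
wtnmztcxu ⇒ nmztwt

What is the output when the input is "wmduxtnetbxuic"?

In each case the input is transformed by: delete the last 3 characters, then move the first 2 characters to the end (rotate left by 2).
Working it through for "wmduxtnetbxuic": intermediate "wmduxtnetbx", final "duxtnetbxwm".

duxtnetbxwm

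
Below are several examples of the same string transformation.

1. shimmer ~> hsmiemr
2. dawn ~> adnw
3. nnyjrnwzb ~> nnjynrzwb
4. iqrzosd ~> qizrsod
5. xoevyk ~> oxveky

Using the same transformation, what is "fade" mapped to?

The rule is to swap each adjacent pair of characters (1↔2, 3↔4, ...).
Applying that to "fade" gives "afed".

afed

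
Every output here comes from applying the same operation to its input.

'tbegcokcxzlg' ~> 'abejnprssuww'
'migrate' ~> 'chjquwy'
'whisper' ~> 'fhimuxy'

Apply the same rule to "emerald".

bchqtuu

The pattern: shift every letter 10 places backward in the alphabet (wrapping around), then sort the characters into alphabetical order.
On "emerald": the first step gives "ucuhqbt", and the second then gives "bchqtuu".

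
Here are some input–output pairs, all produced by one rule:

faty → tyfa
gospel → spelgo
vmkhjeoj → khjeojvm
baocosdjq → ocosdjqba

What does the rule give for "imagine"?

Rule — move the first 2 characters to the end (rotate left by 2).
So "imagine" becomes "agineim".

agineim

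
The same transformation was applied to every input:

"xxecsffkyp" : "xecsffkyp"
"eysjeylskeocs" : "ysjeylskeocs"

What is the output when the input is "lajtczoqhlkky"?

ajtczoqhlkky

The transformation: delete the first character.
For "lajtczoqhlkky" the result is "ajtczoqhlkky".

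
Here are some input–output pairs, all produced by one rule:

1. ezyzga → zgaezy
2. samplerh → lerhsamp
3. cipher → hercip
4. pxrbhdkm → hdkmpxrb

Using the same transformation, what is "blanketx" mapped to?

Rule — swap the front and back halves of the string.
For "blanketx" the result is "ketxblan".

ketxblan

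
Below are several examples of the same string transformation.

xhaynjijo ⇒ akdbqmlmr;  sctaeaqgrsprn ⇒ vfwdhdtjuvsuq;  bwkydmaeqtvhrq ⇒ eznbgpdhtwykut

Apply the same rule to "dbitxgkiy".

The rule is to shift every letter 3 places forward in the alphabet (wrapping around).
So "dbitxgkiy" becomes "gelwajnlb".

gelwajnlb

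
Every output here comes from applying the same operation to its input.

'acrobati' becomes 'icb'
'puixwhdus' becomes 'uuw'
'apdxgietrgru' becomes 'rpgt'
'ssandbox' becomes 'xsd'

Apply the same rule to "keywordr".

reo

The pattern: keep one character in every 3, starting at position 2 (positions 2nd, 5th, 8th, ...), then move the last character to the front.
For "keywordr", step one produces "eor"; step two turns that into "reo".
(Check on "acrobati": → "cbi" → "icb" ✓)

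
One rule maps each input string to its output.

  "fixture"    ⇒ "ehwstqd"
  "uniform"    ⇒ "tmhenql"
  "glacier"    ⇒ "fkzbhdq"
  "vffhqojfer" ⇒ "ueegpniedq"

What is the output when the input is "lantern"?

kzmsdqm

The transformation: shift every letter 1 place backward in the alphabet (wrapping around).
On "lantern" that produces "kzmsdqm".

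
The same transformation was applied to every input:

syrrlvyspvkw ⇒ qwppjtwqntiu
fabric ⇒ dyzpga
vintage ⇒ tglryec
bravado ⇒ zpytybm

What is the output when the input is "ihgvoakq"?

gfetmyio

Rule — shift every letter 2 places backward in the alphabet (wrapping around).
For "ihgvoakq" the result is "gfetmyio".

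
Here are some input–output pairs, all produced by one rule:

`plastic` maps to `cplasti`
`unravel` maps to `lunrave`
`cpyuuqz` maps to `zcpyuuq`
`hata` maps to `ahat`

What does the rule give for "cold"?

dcol

In each case the input is transformed by: move the last character to the front.
So "cold" becomes "dcol".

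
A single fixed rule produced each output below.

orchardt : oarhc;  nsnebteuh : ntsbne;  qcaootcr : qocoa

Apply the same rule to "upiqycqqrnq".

uqpqicqy

Looking at the pairs, the operation is to delete the last 3 characters, then take characters alternately from the front and the back (1st, last, 2nd, 2nd-last, ...).
"upiqycqqrnq" → "uqpqicqy".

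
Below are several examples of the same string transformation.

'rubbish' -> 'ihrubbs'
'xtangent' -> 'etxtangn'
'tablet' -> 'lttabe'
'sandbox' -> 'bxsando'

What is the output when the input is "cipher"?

hrcipe

The pattern: move the last 2 characters to the front (rotate right by 2), then swap the first and last characters.
For "cipher", step one produces "erciph"; step two turns that into "hrcipe".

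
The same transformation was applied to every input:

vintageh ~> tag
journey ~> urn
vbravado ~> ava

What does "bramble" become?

amb

What's happening: move the last 2 characters to the front (rotate right by 2), then keep only the last 3 characters.
On "bramble" that produces "amb".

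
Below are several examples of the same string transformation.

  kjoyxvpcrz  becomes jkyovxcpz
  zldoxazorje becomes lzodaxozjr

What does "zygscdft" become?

The transformation: swap each adjacent pair of characters (1↔2, 3↔4, ...), then delete the last character.
Working it through for "zygscdft": intermediate "yzsgdctf", final "yzsgdct".
(Check on "zldoxazorje": → "lzodaxozjre" → "lzodaxozjr" ✓)

yzsgdct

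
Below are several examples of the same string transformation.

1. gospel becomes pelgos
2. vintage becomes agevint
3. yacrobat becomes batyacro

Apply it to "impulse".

lseimpu

Looking at the pairs, the operation is to move the last 3 characters to the front (rotate right by 3).
On "impulse" that produces "lseimpu".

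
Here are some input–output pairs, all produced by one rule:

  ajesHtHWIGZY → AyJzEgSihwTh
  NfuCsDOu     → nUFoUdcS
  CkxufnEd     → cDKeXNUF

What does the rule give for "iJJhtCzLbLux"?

Each output is the input with this applied: take characters alternately from the front and the back (1st, last, 2nd, 2nd-last, ...), then flip the case of every letter.
Starting from "iJJhtCzLbLux": after the first operation, "ixJuJLhbtLCz"; after the second, "IXjUjlHBTlcZ".

IXjUjlHBTlcZ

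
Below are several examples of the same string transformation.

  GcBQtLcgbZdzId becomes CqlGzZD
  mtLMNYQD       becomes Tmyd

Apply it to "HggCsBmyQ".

GcbY

Looking at the pairs, the operation is to flip the case of every letter, then keep every other character starting from the second (positions 2nd, 4th, 6th, ...).
Applying both steps to "HggCsBmyQ": "hGGcSbMYq", then "GcbY".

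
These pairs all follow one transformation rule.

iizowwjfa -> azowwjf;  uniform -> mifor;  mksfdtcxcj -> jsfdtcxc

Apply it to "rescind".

dscin

The pattern: delete the first 2 characters, then move the last character to the front.
Working it through for "rescind": intermediate "scind", final "dscin".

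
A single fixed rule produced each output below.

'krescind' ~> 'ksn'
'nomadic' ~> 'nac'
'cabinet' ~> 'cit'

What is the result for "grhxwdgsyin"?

The rule is to keep one character in every 3, starting at position 1 (positions 1st, 4th, 7th, ...).
Doing the same to "grhxwdgsyin": "gxgi".

gxgi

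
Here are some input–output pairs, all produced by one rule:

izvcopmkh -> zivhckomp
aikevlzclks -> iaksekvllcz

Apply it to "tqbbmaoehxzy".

qtbybzmxahoe

What's happening: move the first character to the end, then take characters alternately from the front and the back (1st, last, 2nd, 2nd-last, ...).
For "tqbbmaoehxzy" the result is "qtbybzmxahoe".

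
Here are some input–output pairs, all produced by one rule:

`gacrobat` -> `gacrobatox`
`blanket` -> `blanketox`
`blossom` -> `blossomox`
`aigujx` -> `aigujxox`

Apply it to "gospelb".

In each case the input is transformed by: append "ox".
Doing the same to "gospelb": "gospelbox".

gospelbox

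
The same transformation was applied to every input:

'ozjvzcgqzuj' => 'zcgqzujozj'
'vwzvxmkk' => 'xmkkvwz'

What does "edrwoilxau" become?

oilxauedr

Rule — move the first 3 characters to the end (rotate left by 3), then delete the first character.
"edrwoilxau" → "woilxauedr" → "oilxauedr".
(Check on "vwzvxmkk": → "vxmkkvwz" → "xmkkvwz" ✓)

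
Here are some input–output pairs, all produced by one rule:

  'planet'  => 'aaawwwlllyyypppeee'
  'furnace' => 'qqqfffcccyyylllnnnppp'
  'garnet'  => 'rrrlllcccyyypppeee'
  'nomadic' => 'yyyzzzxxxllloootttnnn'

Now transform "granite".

rrrccclllyyyttteeeppp

In each case the input is transformed by: shift every letter 11 places forward in the alphabet (wrapping around), then repeat every character 3 times.
Doing the same to "granite": "rrrccclllyyyttteeeppp".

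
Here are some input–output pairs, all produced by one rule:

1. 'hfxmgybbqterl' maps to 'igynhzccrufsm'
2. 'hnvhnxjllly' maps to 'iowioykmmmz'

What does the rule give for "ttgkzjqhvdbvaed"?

In each case the input is transformed by: shift every letter 1 place forward in the alphabet (wrapping around).
So "ttgkzjqhvdbvaed" becomes "uuhlakriwecwbfe".

uuhlakriwecwbfe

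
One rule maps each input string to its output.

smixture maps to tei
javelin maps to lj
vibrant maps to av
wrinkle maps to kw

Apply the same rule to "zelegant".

The pattern: move the first 3 characters to the end (rotate left by 3), then keep one character in every 3, starting at position 2 (positions 2nd, 5th, 8th, ...).
Working it through for "zelegant": intermediate "egantzel", final "gtl".

gtl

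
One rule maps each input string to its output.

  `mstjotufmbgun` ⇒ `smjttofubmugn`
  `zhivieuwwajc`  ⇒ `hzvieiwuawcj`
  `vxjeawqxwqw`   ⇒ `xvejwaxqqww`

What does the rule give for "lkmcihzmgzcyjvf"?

The transformation: swap each adjacent pair of characters (1↔2, 3↔4, ...).
For "lkmcihzmgzcyjvf" the result is "klcmhimzzgycvjf".

klcmhimzzgycvjf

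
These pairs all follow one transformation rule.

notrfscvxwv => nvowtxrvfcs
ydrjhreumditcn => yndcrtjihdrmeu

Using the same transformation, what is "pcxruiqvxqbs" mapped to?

What's happening: take characters alternately from the front and the back (1st, last, 2nd, 2nd-last, ...).
Applying that to "pcxruiqvxqbs" gives "pscbxqrxuviq".

pscbxqrxuviq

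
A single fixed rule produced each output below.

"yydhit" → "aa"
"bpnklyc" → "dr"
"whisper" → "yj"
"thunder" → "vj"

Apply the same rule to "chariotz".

ej

In each case the input is transformed by: shift every letter 2 places forward in the alphabet (wrapping around), then keep only the first 2 characters.
For "chariotz", step one produces "ejctkqvb"; step two turns that into "ej".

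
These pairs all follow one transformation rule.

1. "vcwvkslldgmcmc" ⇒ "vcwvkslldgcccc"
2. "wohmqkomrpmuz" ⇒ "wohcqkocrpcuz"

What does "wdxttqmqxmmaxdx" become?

In each case the input is transformed by: replace every "m" with "c".
Doing the same to "wdxttqmqxmmaxdx": "wdxttqcqxccaxdx".

wdxttqcqxccaxdx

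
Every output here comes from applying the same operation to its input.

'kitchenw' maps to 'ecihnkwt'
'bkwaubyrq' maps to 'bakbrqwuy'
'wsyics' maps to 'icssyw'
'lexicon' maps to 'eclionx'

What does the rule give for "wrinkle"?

The rule is to sort the characters into alphabetical order, then swap each adjacent pair of characters (1↔2, 3↔4, ...).
For "wrinkle" the result is "ielkrnw".

ielkrnw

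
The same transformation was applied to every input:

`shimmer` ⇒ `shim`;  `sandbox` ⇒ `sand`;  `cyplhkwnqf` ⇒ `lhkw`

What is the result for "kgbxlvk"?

kgbx

The rule is to move the last 3 characters to the front (rotate right by 3), then keep only the last 4 characters.
Working it through for "kgbxlvk": intermediate "lvkkgbx", final "kgbx".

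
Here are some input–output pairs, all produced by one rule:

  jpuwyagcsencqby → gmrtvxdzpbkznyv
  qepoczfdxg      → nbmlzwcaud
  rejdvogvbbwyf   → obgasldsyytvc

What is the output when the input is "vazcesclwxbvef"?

sxwzbpzituysbc

Each output is the input with this applied: shift every letter 3 places backward in the alphabet (wrapping around).
Doing the same to "vazcesclwxbvef": "sxwzbpzituysbc".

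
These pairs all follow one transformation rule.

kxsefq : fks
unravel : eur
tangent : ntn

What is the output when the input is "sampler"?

esm

The pattern: move the last 3 characters to the front (rotate right by 3), then keep every other character starting from the second (positions 2nd, 4th, 6th, ...).
Working it through for "sampler": intermediate "lersamp", final "esm".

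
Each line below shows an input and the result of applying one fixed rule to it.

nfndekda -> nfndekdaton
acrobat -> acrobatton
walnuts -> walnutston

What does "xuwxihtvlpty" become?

xuwxihtvlptyton

Each output is the input with this applied: append "ton".
So "xuwxihtvlpty" becomes "xuwxihtvlptyton".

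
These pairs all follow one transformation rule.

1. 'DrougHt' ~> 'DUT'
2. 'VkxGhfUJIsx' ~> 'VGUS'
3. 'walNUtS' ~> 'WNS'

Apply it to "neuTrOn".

The rule is to keep one character in every 3, starting at position 1 (positions 1st, 4th, 7th, ...), then convert every letter to uppercase.
Starting from "neuTrOn": after the first operation, "nTn"; after the second, "NTN".

NTN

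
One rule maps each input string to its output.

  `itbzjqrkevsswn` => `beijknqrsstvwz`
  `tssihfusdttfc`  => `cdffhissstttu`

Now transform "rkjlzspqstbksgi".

bgijkklpqrssstz

The rule is to sort the characters into alphabetical order.
Applying that to "rkjlzspqstbksgi" gives "bgijkklpqrssstz".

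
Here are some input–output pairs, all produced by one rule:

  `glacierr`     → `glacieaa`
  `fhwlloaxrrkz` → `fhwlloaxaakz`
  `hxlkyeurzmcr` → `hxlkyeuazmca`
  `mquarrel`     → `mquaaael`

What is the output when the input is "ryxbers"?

ayxbeas

The transformation: replace every "r" with "a".
"ryxbers" → "ayxbeas".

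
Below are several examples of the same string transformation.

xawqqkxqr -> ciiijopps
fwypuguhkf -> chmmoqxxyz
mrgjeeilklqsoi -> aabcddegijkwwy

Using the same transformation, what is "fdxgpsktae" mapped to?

chklpsvwxy

The pattern: shift every letter 8 places backward in the alphabet (wrapping around), then sort the characters into alphabetical order.
For "fdxgpsktae", step one produces "xvpyhkclsw"; step two turns that into "chklpsvwxy".
(Check on "mrgjeeilklqsoi": → "ejybwwadcdikga" → "aabcddegijkwwy" ✓)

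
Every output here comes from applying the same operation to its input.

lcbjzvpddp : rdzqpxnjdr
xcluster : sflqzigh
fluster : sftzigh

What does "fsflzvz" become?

In each case the input is transformed by: move the last 2 characters to the front (rotate right by 2), then shift every letter 12 places backward in the alphabet (wrapping around).
On "fsflzvz" that produces "jntgtzn".

jntgtzn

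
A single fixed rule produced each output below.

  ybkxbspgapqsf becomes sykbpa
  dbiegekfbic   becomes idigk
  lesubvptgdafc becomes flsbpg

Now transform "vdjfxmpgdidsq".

svjxpd

In each case the input is transformed by: move the last 3 characters to the front (rotate right by 3), then keep every other character starting from the second (positions 2nd, 4th, 6th, ...).
Starting from "vdjfxmpgdidsq": after the first operation, "dsqvdjfxmpgdi"; after the second, "svjxpd".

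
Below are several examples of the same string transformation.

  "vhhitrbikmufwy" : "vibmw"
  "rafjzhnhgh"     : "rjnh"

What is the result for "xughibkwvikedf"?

xhkid

What's happening: keep one character in every 3, starting at position 1 (positions 1st, 4th, 7th, ...).
For "xughibkwvikedf" the result is "xhkid".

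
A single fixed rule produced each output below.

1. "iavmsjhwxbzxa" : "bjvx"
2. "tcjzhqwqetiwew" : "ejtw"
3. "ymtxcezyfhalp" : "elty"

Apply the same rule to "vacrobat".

br

In each case the input is transformed by: sort the characters into alphabetical order, then keep one character in every 3, starting at position 3 (positions 3rd, 6th, 9th, ...).
Working it through for "vacrobat": intermediate "aabcortv", final "br".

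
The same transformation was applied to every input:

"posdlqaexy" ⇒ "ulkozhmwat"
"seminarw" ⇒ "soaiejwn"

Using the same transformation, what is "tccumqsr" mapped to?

The pattern: move the last character to the front, then shift every letter 4 places backward in the alphabet (wrapping around).
"tccumqsr" → "rtccumqs" → "npyyqimo".

npyyqimo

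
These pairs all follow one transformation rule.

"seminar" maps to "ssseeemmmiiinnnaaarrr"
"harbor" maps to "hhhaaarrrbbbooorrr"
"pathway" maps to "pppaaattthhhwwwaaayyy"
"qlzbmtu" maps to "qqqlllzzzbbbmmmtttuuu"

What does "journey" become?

jjjooouuurrrnnneeeyyy

What's happening: repeat every character 3 times.
On "journey" that produces "jjjooouuurrrnnneeeyyy".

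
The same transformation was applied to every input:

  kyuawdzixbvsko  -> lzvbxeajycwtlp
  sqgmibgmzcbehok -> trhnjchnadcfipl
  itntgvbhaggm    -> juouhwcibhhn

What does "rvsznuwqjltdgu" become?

swtaovxrkmuehv

The pattern: shift every letter 1 place forward in the alphabet (wrapping around).
So "rvsznuwqjltdgu" becomes "swtaovxrkmuehv".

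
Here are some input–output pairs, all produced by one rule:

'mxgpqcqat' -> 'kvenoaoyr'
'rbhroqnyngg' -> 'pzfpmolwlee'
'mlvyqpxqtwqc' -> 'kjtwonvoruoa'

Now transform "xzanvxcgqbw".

Rule — shift every letter 2 places backward in the alphabet (wrapping around).
"xzanvxcgqbw" → "vxyltvaeozu".

vxyltvaeozu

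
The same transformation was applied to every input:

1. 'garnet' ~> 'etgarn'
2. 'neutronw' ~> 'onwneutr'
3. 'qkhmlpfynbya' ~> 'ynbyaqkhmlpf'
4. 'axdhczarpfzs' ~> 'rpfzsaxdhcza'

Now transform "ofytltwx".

twxofytl

The rule is to move the first character to the end, then swap the front and back halves of the string.
Applying both steps to "ofytltwx": "fytltwxo", then "twxofytl".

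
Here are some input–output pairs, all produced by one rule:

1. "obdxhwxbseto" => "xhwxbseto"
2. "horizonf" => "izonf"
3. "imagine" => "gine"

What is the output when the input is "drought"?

Looking at the pairs, the operation is to delete the first 3 characters.
So "drought" becomes "ught".

ught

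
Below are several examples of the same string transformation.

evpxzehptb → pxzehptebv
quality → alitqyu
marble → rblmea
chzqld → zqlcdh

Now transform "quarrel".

arreqlu

Rule — swap the first and last characters, then move the first 2 characters to the end (rotate left by 2).
Doing the same to "quarrel": "arreqlu".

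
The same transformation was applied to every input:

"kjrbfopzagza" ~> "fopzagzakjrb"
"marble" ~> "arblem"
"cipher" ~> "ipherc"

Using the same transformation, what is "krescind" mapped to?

In each case the input is transformed by: move the last 2 characters to the front (rotate right by 2), then swap the front and back halves of the string.
"krescind" → "ndkresci" → "escindkr".
(Check on "kjrbfopzagza": → "zakjrbfopzag" → "fopzagzakjrb" ✓)

escindkr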